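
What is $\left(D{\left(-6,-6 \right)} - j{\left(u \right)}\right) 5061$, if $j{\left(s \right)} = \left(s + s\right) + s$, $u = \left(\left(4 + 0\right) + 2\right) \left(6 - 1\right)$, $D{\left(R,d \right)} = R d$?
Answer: $-273294$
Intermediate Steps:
$u = 30$ ($u = \left(4 + 2\right) 5 = 6 \cdot 5 = 30$)
$j{\left(s \right)} = 3 s$ ($j{\left(s \right)} = 2 s + s = 3 s$)
$\left(D{\left(-6,-6 \right)} - j{\left(u \right)}\right) 5061 = \left(\left(-6\right) \left(-6\right) - 3 \cdot 30\right) 5061 = \left(36 - 90\right) 5061 = \left(-54\right) 5061 = -273294$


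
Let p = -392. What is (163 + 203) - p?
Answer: 758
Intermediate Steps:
(163 + 203) - p = (163 + 203) - 1*(-392) = 366 + 392 = 758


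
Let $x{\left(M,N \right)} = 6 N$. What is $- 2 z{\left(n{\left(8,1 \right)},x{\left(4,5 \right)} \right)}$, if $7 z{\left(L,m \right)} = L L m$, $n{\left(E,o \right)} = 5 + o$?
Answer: $- \frac{2160}{7} \approx -308.57$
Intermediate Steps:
$z{\left(L,m \right)} = \frac{m L^{2}}{7}$ ($z{\left(L,m \right)} = \frac{L L m}{7} = \frac{L^{2} m}{7} = \frac{m L^{2}}{7}$)
$- 2 z{\left(n{\left(8,1 \right)},x{\left(4,5 \right)} \right)} = - 2 \frac{6 \cdot 5 \left(5 + 1\right)^{2}}{7} = - 2 \cdot \frac{1}{7} \cdot 30 \cdot 6^{2} = - 2 \cdot \frac{1}{7} \cdot 30 \cdot 36 = \left(-2\right) \frac{1080}{7} = - \frac{2160}{7}$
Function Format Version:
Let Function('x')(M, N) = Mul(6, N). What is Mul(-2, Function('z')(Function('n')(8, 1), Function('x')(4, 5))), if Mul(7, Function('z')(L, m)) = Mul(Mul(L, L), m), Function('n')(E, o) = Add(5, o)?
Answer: Rational(-2160, 7) ≈ -308.57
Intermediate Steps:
Function('z')(L, m) = Mul(Rational(1, 7), m, Pow(L, 2)) (Function('z')(L, m) = Mul(Rational(1, 7), Mul(Mul(L, L), m)) = Mul(Rational(1, 7), Mul(Pow(L, 2), m)) = Mul(Rational(1, 7), Mul(m, Pow(L, 2))) = Mul(Rational(1, 7), m, Pow(L, 2)))
Mul(-2, Function('z')(Function('n')(8, 1), Function('x')(4, 5))) = Mul(-2, Mul(Rational(1, 7), Mul(6, 5), Pow(Add(5, 1), 2))) = Mul(-2, Mul(Rational(1, 7), 30, Pow(6, 2))) = Mul(-2, Mul(Rational(1, 7), 30, 36)) = Mul(-2, Rational(1080, 7)) = Rational(-2160, 7)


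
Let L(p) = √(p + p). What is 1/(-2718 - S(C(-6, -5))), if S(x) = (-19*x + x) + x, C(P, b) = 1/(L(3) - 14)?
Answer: -516658/1404923617 + 17*√6/1404923617 ≈ -0.00036772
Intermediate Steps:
L(p) = √2*√p (L(p) = √(2*p) = √2*√p)
C(P, b) = 1/(-14 + √6) (C(P, b) = 1/(√2*√3 - 14) = 1/(√6 - 14) = 1/(-14 + √6))
S(x) = -17*x (S(x) = -18*x + x = -17*x)
1/(-2718 - S(C(-6, -5))) = 1/(-2718 - (-17)*(-7/95 - √6/190)) = 1/(-2718 - (119/95 + 17*√6/190)) = 1/(-2718 + (-119/95 - 17*√6/190)) = 1/(-258329/95 - 17*√6/190)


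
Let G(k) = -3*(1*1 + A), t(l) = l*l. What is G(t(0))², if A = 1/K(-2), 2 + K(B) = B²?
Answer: 81/4 ≈ 20.250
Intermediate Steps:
t(l) = l²
K(B) = -2 + B²
A = ½ (A = 1/(-2 + (-2)²) = 1/(-2 + 4) = 1/2 = ½ ≈ 0.50000)
G(k) = -9/2 (G(k) = -3*(1*1 + ½) = -3*(1 + ½) = -3*3/2 = -9/2)
G(t(0))² = (-9/2)² = 81/4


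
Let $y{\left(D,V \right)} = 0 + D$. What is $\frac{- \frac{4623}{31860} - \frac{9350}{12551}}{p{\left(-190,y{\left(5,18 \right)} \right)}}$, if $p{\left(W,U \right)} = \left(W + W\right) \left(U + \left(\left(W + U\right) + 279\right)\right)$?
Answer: $\frac{10785281}{455857340400} \approx 2.3659 \cdot 10^{-5}$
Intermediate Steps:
$y{\left(D,V \right)} = D$
$p{\left(W,U \right)} = 2 W \left(279 + W + 2 U\right)$ ($p{\left(W,U \right)} = 2 W \left(U + \left(\left(U + W\right) + 279\right)\right) = 2 W \left(U + \left(279 + U + W\right)\right) = 2 W \left(279 + W + 2 U\right)$)
$\frac{- \frac{4623}{31860} - \frac{9350}{12551}}{p{\left(-190,y{\left(5,18 \right)} \right)}} = \frac{- \frac{4623}{31860} - \frac{9350}{12551}}{2 \left(-190\right) \left(279 - 190 + 2 \cdot 5\right)} = \frac{\left(-4623\right) \frac{1}{31860} - \frac{850}{1141}}{2 \left(-190\right) \left(279 - 190 + 10\right)} = \frac{- \frac{1541}{10620} - \frac{850}{1141}}{2 \left(-190\right) 99} = - \frac{10785281}{12117420 \left(-37620\right)} = \left(- \frac{10785281}{12117420}\right) \left(- \frac{1}{37620}\right) = \frac{10785281}{455857340400}$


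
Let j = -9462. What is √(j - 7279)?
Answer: I*√16741 ≈ 129.39*I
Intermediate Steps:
√(j - 7279) = √(-9462 - 7279) = √(-16741) = I*√16741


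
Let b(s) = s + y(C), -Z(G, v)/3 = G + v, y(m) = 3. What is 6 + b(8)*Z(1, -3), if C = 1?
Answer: 72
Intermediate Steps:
Z(G, v) = -3*G - 3*v (Z(G, v) = -3*(G + v) = -3*G - 3*v)
b(s) = 3 + s (b(s) = s + 3 = 3 + s)
6 + b(8)*Z(1, -3) = 6 + (3 + 8)*(-3*1 - 3*(-3)) = 6 + 11*(-3 + 9) = 6 + 11*6 = 6 + 66 = 72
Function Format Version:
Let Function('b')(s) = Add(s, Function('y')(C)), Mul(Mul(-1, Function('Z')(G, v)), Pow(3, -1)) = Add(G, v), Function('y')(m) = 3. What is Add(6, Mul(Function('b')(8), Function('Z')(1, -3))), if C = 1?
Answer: 72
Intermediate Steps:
Function('Z')(G, v) = Add(Mul(-3, G), Mul(-3, v)) (Function('Z')(G, v) = Mul(-3, Add(G, v)) = Add(Mul(-3, G), Mul(-3, v)))
Function('b')(s) = Add(3, s) (Function('b')(s) = Add(s, 3) = Add(3, s))
Add(6, Mul(Function('b')(8), Function('Z')(1, -3))) = Add(6, Mul(Add(3, 8), Add(Mul(-3, 1), Mul(-3, -3)))) = Add(6, Mul(11, Add(-3, 9))) = Add(6, Mul(11, 6)) = Add(6, 66) = 72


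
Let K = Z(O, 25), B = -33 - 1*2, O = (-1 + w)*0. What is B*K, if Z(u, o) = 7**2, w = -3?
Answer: -1715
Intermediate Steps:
O = 0 (O = (-1 - 3)*0 = -4*0 = 0)
B = -35 (B = -33 - 2 = -35)
Z(u, o) = 49
K = 49
B*K = -35*49 = -1715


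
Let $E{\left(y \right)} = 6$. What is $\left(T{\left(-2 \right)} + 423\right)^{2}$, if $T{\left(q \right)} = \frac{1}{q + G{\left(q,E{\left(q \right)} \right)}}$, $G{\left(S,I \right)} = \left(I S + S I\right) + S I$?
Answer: $\frac{258341329}{1444} \approx 1.7891 \cdot 10^{5}$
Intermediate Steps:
$G{\left(S,I \right)} = 3 I S$ ($G{\left(S,I \right)} = \left(I S + I S\right) + I S = 2 I S + I S = 3 I S$)
$T{\left(q \right)} = \frac{1}{19 q}$ ($T{\left(q \right)} = \frac{1}{q + 3 \cdot 6 q} = \frac{1}{q + 18 q} = \frac{1}{19 q}$)
$\left(T{\left(-2 \right)} + 423\right)^{2} = \left(\frac{1}{19 \left(-2\right)} + 423\right)^{2} = \left(\frac{1}{19} \left(- \frac{1}{2}\right) + 423\right)^{2} = \left(- \frac{1}{38} + 423\right)^{2} = \left(\frac{16073}{38}\right)^{2} = \frac{258341329}{1444}$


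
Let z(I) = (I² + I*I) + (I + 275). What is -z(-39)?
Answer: -3278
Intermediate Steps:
z(I) = 275 + I + 2*I² (z(I) = (I² + I²) + (275 + I) = 2*I² + (275 + I) = 275 + I + 2*I²)
-z(-39) = -(275 - 39 + 2*(-39)²) = -(275 - 39 + 2*1521) = -(275 - 39 + 3042) = -1*3278 = -3278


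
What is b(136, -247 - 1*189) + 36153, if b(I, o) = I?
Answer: 36289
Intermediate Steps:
b(136, -247 - 1*189) + 36153 = 136 + 36153 = 36289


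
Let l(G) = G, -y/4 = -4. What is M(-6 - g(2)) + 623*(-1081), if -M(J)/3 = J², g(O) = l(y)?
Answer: -674915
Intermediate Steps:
y = 16 (y = -4*(-4) = 16)
g(O) = 16
M(J) = -3*J²
M(-6 - g(2)) + 623*(-1081) = -3*(-6 - 1*16)² + 623*(-1081) = -3*(-6 - 16)² - 673463 = -3*(-22)² - 673463 = -3*484 - 673463 = -1452 - 673463 = -674915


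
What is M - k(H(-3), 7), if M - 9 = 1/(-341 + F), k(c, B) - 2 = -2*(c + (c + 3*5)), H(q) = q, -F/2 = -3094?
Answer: 146176/5847 ≈ 25.000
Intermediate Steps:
F = 6188 (F = -2*(-3094) = 6188)
k(c, B) = -28 - 4*c (k(c, B) = 2 - 2*(c + (c + 3*5)) = 2 - 2*(c + (c + 15)) = 2 - 2*(c + (15 + c)) = 2 - 2*(15 + 2*c) = 2 + (-30 - 4*c) = -28 - 4*c)
M = 52624/5847 (M = 9 + 1/(-341 + 6188) = 9 + 1/5847 = 52624/5847 ≈ 9.0002)
M - k(H(-3), 7) = 52624/5847 - (-28 - 4*(-3)) = 52624/5847 - (-28 + 12) = 52624/5847 - 1*(-16) = 52624/5847 + 16 = 146176/5847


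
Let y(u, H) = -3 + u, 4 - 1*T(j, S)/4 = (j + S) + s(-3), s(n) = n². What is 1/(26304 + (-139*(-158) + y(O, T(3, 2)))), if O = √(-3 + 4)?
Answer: 1/48264 ≈ 2.0719e-5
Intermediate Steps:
O = 1 (O = √1 = 1)
T(j, S) = -20 - 4*S - 4*j (T(j, S) = 16 - 4*((j + S) + (-3)²) = 16 - 4*((S + j) + 9) = 16 - 4*(9 + S + j) = 16 + (-36 - 4*S - 4*j) = -20 - 4*S - 4*j)
1/(26304 + (-139*(-158) + y(O, T(3, 2)))) = 1/(26304 + (-139*(-158) + (-3 + 1))) = 1/(26304 + (21962 - 2)) = 1/(26304 + 21960) = 1/48264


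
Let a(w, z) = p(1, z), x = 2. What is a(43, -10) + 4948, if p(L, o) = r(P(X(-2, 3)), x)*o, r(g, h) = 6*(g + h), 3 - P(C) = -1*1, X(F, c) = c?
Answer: 4588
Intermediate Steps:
P(C) = 4 (P(C) = 3 - (-1) = 3 - 1*(-1) = 3 + 1 = 4)
r(g, h) = 6*g + 6*h
p(L, o) = 36*o (p(L, o) = (6*4 + 6*2)*o = (24 + 12)*o = 36*o)
a(w, z) = 36*z
a(43, -10) + 4948 = 36*(-10) + 4948 = -360 + 4948 = 4588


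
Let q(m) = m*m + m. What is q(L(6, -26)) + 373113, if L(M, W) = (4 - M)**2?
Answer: 373133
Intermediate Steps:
q(m) = m + m**2 (q(m) = m**2 + m = m + m**2)
q(L(6, -26)) + 373113 = (-4 + 6)**2*(1 + (-4 + 6)**2) + 373113 = 2**2*(1 + 2**2) + 373113 = 4*(1 + 4) + 373113 = 4*5 + 373113 = 20 + 373113 = 373133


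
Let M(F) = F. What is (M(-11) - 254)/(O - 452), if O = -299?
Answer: 265/751 ≈ 0.35286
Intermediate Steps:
(M(-11) - 254)/(O - 452) = (-11 - 254)/(-299 - 452) = -265/(-751) = -265*(-1/751) = 265/751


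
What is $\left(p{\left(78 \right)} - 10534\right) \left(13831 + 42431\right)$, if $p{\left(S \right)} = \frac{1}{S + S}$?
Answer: $- \frac{15409252231}{26} \approx -5.9266 \cdot 10^{8}$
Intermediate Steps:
$p{\left(S \right)} = \frac{1}{2 S}$
$\left(p{\left(78 \right)} - 10534\right) \left(13831 + 42431\right) = \left(\frac{1}{2 \cdot 78} - 10534\right) \left(13831 + 42431\right) = \left(\frac{1}{2} \cdot \frac{1}{78} - 10534\right) 56262 = \left(\frac{1}{156} - 10534\right) 56262 = \left(- \frac{1643303}{156}\right) 56262 = - \frac{15409252231}{26}$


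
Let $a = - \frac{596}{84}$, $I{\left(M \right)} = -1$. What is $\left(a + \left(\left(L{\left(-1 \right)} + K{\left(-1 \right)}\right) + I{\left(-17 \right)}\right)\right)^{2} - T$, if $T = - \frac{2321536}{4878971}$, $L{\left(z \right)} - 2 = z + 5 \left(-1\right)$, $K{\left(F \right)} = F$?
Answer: $\frac{369995979251}{2151626211} \approx 171.96$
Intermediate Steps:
$L{\left(z \right)} = -3 + z$ ($L{\left(z \right)} = 2 + \left(z + 5 \left(-1\right)\right) = 2 + \left(z - 5\right) = 2 + \left(-5 + z\right) = -3 + z$)
$a = - \frac{149}{21}$ ($a = \left(-596\right) \frac{1}{84} = - \frac{149}{21} \approx -7.0952$)
$T = - \frac{2321536}{4878971}$ ($T = \left(-2321536\right) \frac{1}{4878971} = - \frac{2321536}{4878971} \approx -0.47582$)
$\left(a + \left(\left(L{\left(-1 \right)} + K{\left(-1 \right)}\right) + I{\left(-17 \right)}\right)\right)^{2} - T = \left(- \frac{149}{21} - 6\right)^{2} - - \frac{2321536}{4878971} = \left(- \frac{149}{21} - 6\right)^{2} + \frac{2321536}{4878971} = \left(- \frac{275}{21}\right)^{2} + \frac{2321536}{4878971} = \frac{75625}{441} + \frac{2321536}{4878971} = \frac{369995979251}{2151626211}$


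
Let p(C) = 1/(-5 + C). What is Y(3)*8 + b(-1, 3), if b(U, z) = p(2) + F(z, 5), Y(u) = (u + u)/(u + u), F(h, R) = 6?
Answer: 41/3 ≈ 13.667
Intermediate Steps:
Y(u) = 1 (Y(u) = (2*u)/((2*u)) = (2*u)*(1/(2*u)) = 1)
b(U, z) = 17/3 (b(U, z) = 1/(-5 + 2) + 6 = 1/(-3) + 6 = -⅓ + 6 = 17/3)
Y(3)*8 + b(-1, 3) = 1*8 + 17/3 = 8 + 17/3 = 41/3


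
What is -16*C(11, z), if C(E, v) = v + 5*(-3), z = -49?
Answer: 1024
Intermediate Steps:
C(E, v) = -15 + v (C(E, v) = v - 15 = -15 + v)
-16*C(11, z) = -16*(-15 - 49) = -16*(-64) = 1024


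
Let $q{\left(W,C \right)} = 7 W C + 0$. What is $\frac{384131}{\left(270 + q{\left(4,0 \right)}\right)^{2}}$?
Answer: $\frac{384131}{72900} \approx 5.2693$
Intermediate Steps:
$q{\left(W,C \right)} = 7 C W$ ($q{\left(W,C \right)} = 7 C W + 0 = 7 C W$)
$\frac{384131}{\left(270 + q{\left(4,0 \right)}\right)^{2}} = \frac{384131}{\left(270 + 7 \cdot 0 \cdot 4\right)^{2}} = \frac{384131}{\left(270 + 0\right)^{2}} = \frac{384131}{270^{2}} = \frac{384131}{72900}$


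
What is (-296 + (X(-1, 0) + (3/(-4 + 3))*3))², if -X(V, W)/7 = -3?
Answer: 80656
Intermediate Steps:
X(V, W) = 21 (X(V, W) = -7*(-3) = 21)
(-296 + (X(-1, 0) + (3/(-4 + 3))*3))² = (-296 + (21 + (3/(-4 + 3))*3))² = (-296 + (21 + (3/(-1))*3))² = (-296 + (21 - 1*3*3))² = (-296 + (21 - 3*3))² = (-296 + (21 - 9))² = (-296 + 12)² = (-284)² = 80656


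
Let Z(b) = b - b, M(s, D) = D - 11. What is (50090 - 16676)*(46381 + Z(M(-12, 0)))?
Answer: 1549774734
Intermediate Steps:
M(s, D) = -11 + D
Z(b) = 0
(50090 - 16676)*(46381 + Z(M(-12, 0))) = (50090 - 16676)*(46381 + 0) = 33414*46381 = 1549774734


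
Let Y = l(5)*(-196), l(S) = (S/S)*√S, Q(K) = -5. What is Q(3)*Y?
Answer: 980*√5 ≈ 2191.3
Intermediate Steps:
l(S) = √S (l(S) = 1*√S = √S)
Y = -196*√5 (Y = √5*(-196) = -196*√5 ≈ -438.27)
Q(3)*Y = -(-980)*√5 = 980*√5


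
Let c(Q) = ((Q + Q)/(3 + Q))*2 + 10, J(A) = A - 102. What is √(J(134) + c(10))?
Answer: √7618/13 ≈ 6.7139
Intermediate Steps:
J(A) = -102 + A
c(Q) = 10 + 4*Q/(3 + Q) (c(Q) = ((2*Q)/(3 + Q))*2 + 10 = (2*Q/(3 + Q))*2 + 10 = 4*Q/(3 + Q) + 10 = 10 + 4*Q/(3 + Q))
√(J(134) + c(10)) = √((-102 + 134) + 2*(15 + 7*10)/(3 + 10)) = √(32 + 2*(15 + 70)/13) = √(32 + 2*(1/13)*85) = √(32 + 170/13) = √(586/13) = √7618/13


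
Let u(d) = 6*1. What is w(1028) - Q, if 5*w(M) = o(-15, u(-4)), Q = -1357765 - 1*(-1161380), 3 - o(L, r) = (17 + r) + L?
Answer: 196384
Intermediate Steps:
u(d) = 6
o(L, r) = -14 - L - r (o(L, r) = 3 - ((17 + r) + L) = 3 - (17 + L + r) = 3 + (-17 - L - r) = -14 - L - r)
Q = -196385 (Q = -1357765 + 1161380 = -196385)
w(M) = -1 (w(M) = (-14 - 1*(-15) - 1*6)/5 = (-14 + 15 - 6)/5 = (⅕)*(-5) = -1)
w(1028) - Q = -1 - 1*(-196385) = -1 + 196385 = 196384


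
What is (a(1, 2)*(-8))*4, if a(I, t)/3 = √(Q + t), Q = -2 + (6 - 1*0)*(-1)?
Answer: -96*I*√6 ≈ -235.15*I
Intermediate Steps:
Q = -8 (Q = -2 + (6 + 0)*(-1) = -2 + 6*(-1) = -2 - 6 = -8)
a(I, t) = 3*√(-8 + t)
(a(1, 2)*(-8))*4 = ((3*√(-8 + 2))*(-8))*4 = ((3*√(-6))*(-8))*4 = ((3*(I*√6))*(-8))*4 = ((3*I*√6)*(-8))*4 = -24*I*√6*4 = -96*I*√6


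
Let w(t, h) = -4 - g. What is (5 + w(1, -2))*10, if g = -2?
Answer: 30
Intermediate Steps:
w(t, h) = -2 (w(t, h) = -4 - 1*(-2) = -4 + 2 = -2)
(5 + w(1, -2))*10 = (5 - 2)*10 = 3*10 = 30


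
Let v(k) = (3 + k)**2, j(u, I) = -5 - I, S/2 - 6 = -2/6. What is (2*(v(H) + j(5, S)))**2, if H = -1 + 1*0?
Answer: 5476/9 ≈ 608.44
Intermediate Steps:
S = 34/3 (S = 12 + 2*(-2/6) = 12 + 2*(-2*1/6) = 12 + 2*(-1/3) = 12 - 2/3 = 34/3 ≈ 11.333)
H = -1 (H = -1 + 0 = -1)
(2*(v(H) + j(5, S)))**2 = (2*((3 - 1)**2 + (-5 - 1*34/3)))**2 = (2*(2**2 + (-5 - 34/3)))**2 = (2*(4 - 49/3))**2 = (2*(-37/3))**2 = (-74/3)**2 = 5476/9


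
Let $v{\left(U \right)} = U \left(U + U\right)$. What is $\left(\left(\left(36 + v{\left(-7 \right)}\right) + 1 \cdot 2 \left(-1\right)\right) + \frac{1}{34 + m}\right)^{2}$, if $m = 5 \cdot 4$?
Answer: $\frac{50822641}{2916} \approx 17429.0$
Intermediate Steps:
$v{\left(U \right)} = 2 U^{2}$ ($v{\left(U \right)} = U 2 U = 2 U^{2}$)
$m = 20$
$\left(\left(\left(36 + v{\left(-7 \right)}\right) + 1 \cdot 2 \left(-1\right)\right) + \frac{1}{34 + m}\right)^{2} = \left(\left(\left(36 + 2 \left(-7\right)^{2}\right) + 1 \cdot 2 \left(-1\right)\right) + \frac{1}{34 + 20}\right)^{2} = \left(\left(\left(36 + 2 \cdot 49\right) + 2 \left(-1\right)\right) + \frac{1}{54}\right)^{2} = \left(\left(\left(36 + 98\right) - 2\right) + \frac{1}{54}\right)^{2} = \left(\left(134 - 2\right) + \frac{1}{54}\right)^{2} = \left(132 + \frac{1}{54}\right)^{2} = \left(\frac{7129}{54}\right)^{2} = \frac{50822641}{2916}$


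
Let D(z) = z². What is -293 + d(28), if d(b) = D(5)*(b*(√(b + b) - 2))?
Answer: -1693 + 1400*√14 ≈ 3545.3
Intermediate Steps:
d(b) = 25*b*(-2 + √2*√b) (d(b) = 5²*(b*(√(b + b) - 2)) = 25*(b*(√(2*b) - 2)) = 25*(b*(√2*√b - 2)) = 25*(b*(-2 + √2*√b)) = 25*b*(-2 + √2*√b))
-293 + d(28) = -293 + (-50*28 + 25*√2*28^(3/2)) = -293 + (-1400 + 25*√2*(56*√7)) = -293 + (-1400 + 1400*√14) = -1693 + 1400*√14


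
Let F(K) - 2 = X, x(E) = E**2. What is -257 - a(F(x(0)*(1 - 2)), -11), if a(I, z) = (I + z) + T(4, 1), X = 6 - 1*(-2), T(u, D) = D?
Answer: -257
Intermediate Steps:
X = 8 (X = 6 + 2 = 8)
F(K) = 10 (F(K) = 2 + 8 = 10)
a(I, z) = 1 + I + z (a(I, z) = (I + z) + 1 = 1 + I + z)
-257 - a(F(x(0)*(1 - 2)), -11) = -257 - (1 + 10 - 11) = -257 - 1*0 = -257 + 0 = -257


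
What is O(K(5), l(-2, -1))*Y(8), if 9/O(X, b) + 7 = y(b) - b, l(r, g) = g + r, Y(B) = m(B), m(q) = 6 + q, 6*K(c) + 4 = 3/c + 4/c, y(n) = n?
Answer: -18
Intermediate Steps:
K(c) = -⅔ + 7/(6*c) (K(c) = -⅔ + (3/c + 4/c)/6 = -⅔ + (7/c)/6 = -⅔ + 7/(6*c))
Y(B) = 6 + B
O(X, b) = -9/7 (O(X, b) = 9/(-7 + (b - b)) = 9/(-7 + 0) = 9/(-7) = 9*(-⅐) = -9/7)
O(K(5), l(-2, -1))*Y(8) = -9*(6 + 8)/7 = -9/7*14 = -18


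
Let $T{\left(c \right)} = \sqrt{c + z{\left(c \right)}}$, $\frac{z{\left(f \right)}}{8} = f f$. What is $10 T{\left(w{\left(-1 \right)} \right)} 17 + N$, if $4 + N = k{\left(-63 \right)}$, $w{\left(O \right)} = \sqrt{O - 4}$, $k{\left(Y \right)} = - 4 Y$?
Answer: $248 + 170 \sqrt{-40 + i \sqrt{5}} \approx 278.04 + 1075.6 i$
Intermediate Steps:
$z{\left(f \right)} = 8 f^{2}$ ($z{\left(f \right)} = 8 f f = 8 f^{2}$)
$w{\left(O \right)} = \sqrt{-4 + O}$
$N = 248$ ($N = -4 - -252 = -4 + 252 = 248$)
$T{\left(c \right)} = \sqrt{c + 8 c^{2}}$
$10 T{\left(w{\left(-1 \right)} \right)} 17 + N = 10 \sqrt{\sqrt{-4 - 1} \left(1 + 8 \sqrt{-4 - 1}\right)} 17 + 248 = 10 \sqrt{\sqrt{-5} \left(1 + 8 \sqrt{-5}\right)} 17 + 248 = 10 \sqrt{i \sqrt{5} \left(1 + 8 i \sqrt{5}\right)} 17 + 248 = 10 \sqrt[4]{5} \sqrt{i \left(1 + 8 i \sqrt{5}\right)} 17 + 248 = 170 \sqrt[4]{5} \sqrt{i \left(1 + 8 i \sqrt{5}\right)} + 248 = 248 + 170 \sqrt[4]{5} \sqrt{i \left(1 + 8 i \sqrt{5}\right)}$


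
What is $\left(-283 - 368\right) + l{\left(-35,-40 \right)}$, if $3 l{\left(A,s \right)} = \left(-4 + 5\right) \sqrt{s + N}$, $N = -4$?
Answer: $-651 + \frac{2 i \sqrt{11}}{3} \approx -651.0 + 2.2111 i$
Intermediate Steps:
$l{\left(A,s \right)} = \frac{\sqrt{-4 + s}}{3}$ ($l{\left(A,s \right)} = \frac{\left(-4 + 5\right) \sqrt{s - 4}}{3} = \frac{1 \sqrt{-4 + s}}{3} = \frac{\sqrt{-4 + s}}{3}$)
$\left(-283 - 368\right) + l{\left(-35,-40 \right)} = \left(-283 - 368\right) + \frac{\sqrt{-4 - 40}}{3} = -651 + \frac{\sqrt{-44}}{3} = -651 + \frac{2 i \sqrt{11}}{3}$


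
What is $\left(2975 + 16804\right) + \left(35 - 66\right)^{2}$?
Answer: $20740$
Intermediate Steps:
$\left(2975 + 16804\right) + \left(35 - 66\right)^{2} = 19779 + \left(-31\right)^{2} = 19779 + 961 = 20740$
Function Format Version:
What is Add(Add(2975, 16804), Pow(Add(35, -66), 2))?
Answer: 20740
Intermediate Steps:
Add(Add(2975, 16804), Pow(Add(35, -66), 2)) = Add(19779, Pow(-31, 2)) = Add(19779, 961) = 20740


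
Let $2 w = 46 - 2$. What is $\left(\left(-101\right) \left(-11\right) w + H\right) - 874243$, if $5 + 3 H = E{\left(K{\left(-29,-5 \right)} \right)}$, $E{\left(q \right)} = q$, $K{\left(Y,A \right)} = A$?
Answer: $- \frac{2549413}{3} \approx -8.498 \cdot 10^{5}$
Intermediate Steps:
$w = 22$ ($w = \frac{46 - 2}{2} = \frac{1}{2} \cdot 44 = 22$)
$H = - \frac{10}{3}$ ($H = - \frac{5}{3} + \frac{1}{3} \left(-5\right) = - \frac{5}{3} - \frac{5}{3} = - \frac{10}{3} \approx -3.3333$)
$\left(\left(-101\right) \left(-11\right) w + H\right) - 874243 = \left(\left(-101\right) \left(-11\right) 22 - \frac{10}{3}\right) - 874243 = \left(1111 \cdot 22 - \frac{10}{3}\right) - 874243 = \left(24442 - \frac{10}{3}\right) - 874243 = \frac{73316}{3} - 874243 = - \frac{2549413}{3}$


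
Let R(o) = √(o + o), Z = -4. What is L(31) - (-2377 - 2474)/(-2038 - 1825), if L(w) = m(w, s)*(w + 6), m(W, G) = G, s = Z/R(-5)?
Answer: -4851/3863 + 74*I*√10/5 ≈ -1.2558 + 46.802*I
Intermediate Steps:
R(o) = √2*√o (R(o) = √(2*o) = √2*√o)
s = 2*I*√10/5 (s = -4*(-I*√10/10) = -(-2)*I*√10/5 = 2*I*√10/5 ≈ 1.2649*I)
L(w) = 2*I*√10*(6 + w)/5 (L(w) = (2*I*√10/5)*(w + 6) = (2*I*√10/5)*(6 + w) = 2*I*√10*(6 + w)/5)
L(31) - (-2377 - 2474)/(-2038 - 1825) = 2*I*√10*(6 + 31)/5 - (-2377 - 2474)/(-2038 - 1825) = (⅖)*I*√10*37 - (-4851)/(-3863) = 74*I*√10/5 - (-4851)*(-1)/3863 = 74*I*√10/5 - 1*4851/3863 = 74*I*√10/5 - 4851/3863 = -4851/3863 + 74*I*√10/5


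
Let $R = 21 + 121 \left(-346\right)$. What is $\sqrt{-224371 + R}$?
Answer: $2 i \sqrt{66554} \approx 515.96 i$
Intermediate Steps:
$R = -41845$ ($R = 21 - 41866 = -41845$)
$\sqrt{-224371 + R} = \sqrt{-224371 - 41845} = \sqrt{-266216} = 2 i \sqrt{66554}$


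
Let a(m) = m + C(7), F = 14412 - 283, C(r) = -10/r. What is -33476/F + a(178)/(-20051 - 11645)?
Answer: -1861212629/783707372 ≈ -2.3749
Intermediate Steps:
F = 14129
a(m) = -10/7 + m (a(m) = m - 10/7 = -10/7 + m)
-33476/F + a(178)/(-20051 - 11645) = -33476/14129 + (-10/7 + 178)/(-20051 - 11645) = -33476*1/14129 + (1236/7)/(-31696) = -33476/14129 + (1236/7)*(-1/31696) = -33476/14129 - 309/55468 = -1861212629/783707372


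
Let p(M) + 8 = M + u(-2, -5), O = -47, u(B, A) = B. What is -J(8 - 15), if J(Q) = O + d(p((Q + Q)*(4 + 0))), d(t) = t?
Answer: 113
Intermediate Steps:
p(M) = -10 + M (p(M) = -8 + (M - 2) = -8 + (-2 + M) = -10 + M)
J(Q) = -57 + 8*Q (J(Q) = -47 + (-10 + (Q + Q)*(4 + 0)) = -47 + (-10 + (2*Q)*4) = -47 + (-10 + 8*Q) = -57 + 8*Q)
-J(8 - 15) = -(-57 + 8*(8 - 15)) = -(-57 + 8*(-7)) = -(-57 - 56) = -1*(-113) = 113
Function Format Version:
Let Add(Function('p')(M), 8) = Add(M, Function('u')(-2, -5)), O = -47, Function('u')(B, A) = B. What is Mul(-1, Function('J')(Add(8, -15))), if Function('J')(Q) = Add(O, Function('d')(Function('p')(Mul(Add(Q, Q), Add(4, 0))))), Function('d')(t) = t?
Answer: 113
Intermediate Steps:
Function('p')(M) = Add(-10, M) (Function('p')(M) = Add(-8, Add(M, -2)) = Add(-8, Add(-2, M)) = Add(-10, M))
Function('J')(Q) = Add(-57, Mul(8, Q)) (Function('J')(Q) = Add(-47, Add(-10, Mul(Add(Q, Q), Add(4, 0)))) = Add(-47, Add(-10, Mul(Mul(2, Q), 4))) = Add(-47, Add(-10, Mul(8, Q))) = Add(-57, Mul(8, Q)))
Mul(-1, Function('J')(Add(8, -15))) = Mul(-1, Add(-57, Mul(8, Add(8, -15)))) = Mul(-1, Add(-57, Mul(8, -7))) = Mul(-1, Add(-57, -56)) = Mul(-1, -113) = 113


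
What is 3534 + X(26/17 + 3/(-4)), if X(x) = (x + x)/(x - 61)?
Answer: 14471624/4095 ≈ 3534.0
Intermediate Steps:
X(x) = 2*x/(-61 + x) (X(x) = (2*x)/(-61 + x) = 2*x/(-61 + x))
3534 + X(26/17 + 3/(-4)) = 3534 + 2*(26/17 + 3/(-4))/(-61 + (26/17 + 3/(-4))) = 3534 + 2*(26*(1/17) + 3*(-¼))/(-61 + (26*(1/17) + 3*(-¼))) = 3534 + 2*(26/17 - ¾)/(-61 + (26/17 - ¾)) = 3534 + 2*(53/68)/(-61 + 53/68) = 3534 + 2*(53/68)/(-4095/68) = 3534 + 2*(53/68)*(-68/4095) = 3534 - 106/4095 = 14471624/4095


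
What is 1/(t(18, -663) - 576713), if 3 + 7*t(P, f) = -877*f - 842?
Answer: -7/3456385 ≈ -2.0252e-6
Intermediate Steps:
t(P, f) = -845/7 - 877*f/7 (t(P, f) = -3/7 + (-877*f - 842)/7 = -3/7 + (-842 - 877*f)/7 = -3/7 + (-842/7 - 877*f/7) = -845/7 - 877*f/7)
1/(t(18, -663) - 576713) = 1/((-845/7 - 877/7*(-663)) - 576713) = 1/((-845/7 + 581451/7) - 576713) = 1/(580606/7 - 576713) = 1/(-3456385/7) = -7/3456385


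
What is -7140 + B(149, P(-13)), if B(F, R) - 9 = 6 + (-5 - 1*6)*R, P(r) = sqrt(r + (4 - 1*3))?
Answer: -7125 - 22*I*sqrt(3) ≈ -7125.0 - 38.105*I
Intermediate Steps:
P(r) = sqrt(1 + r) (P(r) = sqrt(r + (4 - 3)) = sqrt(r + 1) = sqrt(1 + r))
B(F, R) = 15 - 11*R (B(F, R) = 9 + (6 + (-5 - 1*6)*R) = 9 + (6 + (-5 - 6)*R) = 9 + (6 - 11*R) = 15 - 11*R)
-7140 + B(149, P(-13)) = -7140 + (15 - 11*sqrt(1 - 13)) = -7140 + (15 - 22*I*sqrt(3)) = -7125 - 22*I*sqrt(3)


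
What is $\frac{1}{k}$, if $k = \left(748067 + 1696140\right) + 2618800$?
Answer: $\frac{1}{5063007} \approx 1.9751 \cdot 10^{-7}$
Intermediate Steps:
$k = 5063007$ ($k = 2444207 + 2618800 = 5063007$)
$\frac{1}{k} = \frac{1}{5063007}$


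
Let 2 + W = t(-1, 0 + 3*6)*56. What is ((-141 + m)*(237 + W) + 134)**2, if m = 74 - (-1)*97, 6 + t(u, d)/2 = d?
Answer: 2256630016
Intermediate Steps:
t(u, d) = -12 + 2*d
m = 171 (m = 74 - 1*(-97) = 74 + 97 = 171)
W = 1342 (W = -2 + (-12 + 2*(0 + 3*6))*56 = -2 + (-12 + 2*(0 + 18))*56 = -2 + (-12 + 2*18)*56 = -2 + (-12 + 36)*56 = -2 + 24*56 = -2 + 1344 = 1342)
((-141 + m)*(237 + W) + 134)**2 = ((-141 + 171)*(237 + 1342) + 134)**2 = (30*1579 + 134)**2 = (47370 + 134)**2 = 47504**2 = 2256630016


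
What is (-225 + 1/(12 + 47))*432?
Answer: -5734368/59 ≈ -97193.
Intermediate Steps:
(-225 + 1/(12 + 47))*432 = (-225 + 1/59)*432 = -13274/59*432 = -5734368/59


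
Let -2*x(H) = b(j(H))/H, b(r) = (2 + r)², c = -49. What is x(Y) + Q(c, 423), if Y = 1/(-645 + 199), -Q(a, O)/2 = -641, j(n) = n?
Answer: 1937425/892 ≈ 2172.0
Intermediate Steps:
Q(a, O) = 1282 (Q(a, O) = -2*(-641) = 1282)
Y = -1/446 (Y = 1/(-446) = -1/446 ≈ -0.0022422)
x(H) = -(2 + H)²/(2*H)
x(Y) + Q(c, 423) = -(2 - 1/446)²/(2*(-1/446)) + 1282 = -½*(-446)*(891/446)² + 1282 = -½*(-446)*793881/198916 + 1282 = 793881/892 + 1282 = 1937425/892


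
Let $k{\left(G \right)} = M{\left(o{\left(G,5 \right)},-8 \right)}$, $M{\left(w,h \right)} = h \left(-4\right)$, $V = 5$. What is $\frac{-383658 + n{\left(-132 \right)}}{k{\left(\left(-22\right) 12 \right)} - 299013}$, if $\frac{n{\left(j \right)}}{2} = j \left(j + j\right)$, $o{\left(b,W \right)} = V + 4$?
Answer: $\frac{4422}{4211} \approx 1.0501$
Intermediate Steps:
$o{\left(b,W \right)} = 9$ ($o{\left(b,W \right)} = 5 + 4 = 9$)
$n{\left(j \right)} = 4 j^{2}$ ($n{\left(j \right)} = 2 j \left(j + j\right) = 2 j 2 j = 2 \cdot 2 j^{2} = 4 j^{2}$)
$M{\left(w,h \right)} = - 4 h$
$k{\left(G \right)} = 32$ ($k{\left(G \right)} = \left(-4\right) \left(-8\right) = 32$)
$\frac{-383658 + n{\left(-132 \right)}}{k{\left(\left(-22\right) 12 \right)} - 299013} = \frac{-383658 + 4 \left(-132\right)^{2}}{32 - 299013} = \frac{-383658 + 4 \cdot 17424}{-298981} = \left(-383658 + 69696\right) \left(- \frac{1}{298981}\right) = \left(-313962\right) \left(- \frac{1}{298981}\right) = \frac{4422}{4211}$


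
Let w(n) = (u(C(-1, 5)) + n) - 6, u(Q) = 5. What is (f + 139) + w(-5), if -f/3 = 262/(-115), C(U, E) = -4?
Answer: 16081/115 ≈ 139.83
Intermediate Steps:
f = 786/115 (f = -786/(-115) = -786*(-1)/115 = -3*(-262/115) = 786/115 ≈ 6.8348)
w(n) = -1 + n (w(n) = (5 + n) - 6 = -1 + n)
(f + 139) + w(-5) = (786/115 + 139) + (-1 - 5) = 16771/115 - 6 = 16081/115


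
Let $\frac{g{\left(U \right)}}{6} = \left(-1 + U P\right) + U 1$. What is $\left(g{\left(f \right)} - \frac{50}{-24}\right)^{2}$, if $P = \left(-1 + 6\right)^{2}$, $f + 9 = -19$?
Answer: $\frac{2752366369}{144} \approx 1.9114 \cdot 10^{7}$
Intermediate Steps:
$f = -28$ ($f = -9 - 19 = -28$)
$P = 25$ ($P = 5^{2} = 25$)
$g{\left(U \right)} = -6 + 156 U$ ($g{\left(U \right)} = 6 \left(\left(-1 + U 25\right) + U 1\right) = 6 \left(\left(-1 + 25 U\right) + U\right) = 6 \left(-1 + 26 U\right) = -6 + 156 U$)
$\left(g{\left(f \right)} - \frac{50}{-24}\right)^{2} = \left(\left(-6 + 156 \left(-28\right)\right) - \frac{50}{-24}\right)^{2} = \left(\left(-6 - 4368\right) - - \frac{25}{12}\right)^{2} = \left(-4374 + \frac{25}{12}\right)^{2} = \left(- \frac{52463}{12}\right)^{2} = \frac{2752366369}{144}$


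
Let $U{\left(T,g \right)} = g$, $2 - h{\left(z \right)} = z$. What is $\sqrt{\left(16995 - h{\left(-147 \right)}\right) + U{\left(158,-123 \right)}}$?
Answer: $\sqrt{16723} \approx 129.32$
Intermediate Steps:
$h{\left(z \right)} = 2 - z$
$\sqrt{\left(16995 - h{\left(-147 \right)}\right) + U{\left(158,-123 \right)}} = \sqrt{\left(16995 - \left(2 - -147\right)\right) - 123} = \sqrt{\left(16995 - \left(2 + 147\right)\right) - 123} = \sqrt{\left(16995 - 149\right) - 123} = \sqrt{16846 - 123} = \sqrt{16723}$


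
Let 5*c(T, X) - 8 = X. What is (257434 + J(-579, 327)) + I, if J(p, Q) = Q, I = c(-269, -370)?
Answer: 1288443/5 ≈ 2.5769e+5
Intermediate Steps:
c(T, X) = 8/5 + X/5
I = -362/5 (I = 8/5 + (⅕)*(-370) = 8/5 - 74 = -362/5 ≈ -72.400)
(257434 + J(-579, 327)) + I = (257434 + 327) - 362/5 = 257761 - 362/5 = 1288443/5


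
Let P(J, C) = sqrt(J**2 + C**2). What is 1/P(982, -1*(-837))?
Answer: sqrt(1664893)/1664893 ≈ 0.00077501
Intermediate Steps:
P(J, C) = sqrt(C**2 + J**2)
1/P(982, -1*(-837)) = 1/(sqrt((-1*(-837))**2 + 982**2)) = 1/(sqrt(837**2 + 964324)) = 1/(sqrt(700569 + 964324)) = 1/(sqrt(1664893)) = sqrt(1664893)/1664893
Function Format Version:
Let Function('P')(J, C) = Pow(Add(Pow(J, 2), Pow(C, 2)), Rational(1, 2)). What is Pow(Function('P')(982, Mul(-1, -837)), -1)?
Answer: Mul(Rational(1, 1664893), Pow(1664893, Rational(1, 2))) ≈ 0.00077501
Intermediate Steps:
Function('P')(J, C) = Pow(Add(Pow(C, 2), Pow(J, 2)), Rational(1, 2))
Pow(Function('P')(982, Mul(-1, -837)), -1) = Pow(Pow(Add(Pow(Mul(-1, -837), 2), Pow(982, 2)), Rational(1, 2)), -1) = Pow(Pow(Add(Pow(837, 2), 964324), Rational(1, 2)), -1) = Pow(Pow(Add(700569, 964324), Rational(1, 2)), -1) = Pow(Pow(1664893, Rational(1, 2)), -1) = Mul(Rational(1, 1664893), Pow(1664893, Rational(1, 2)))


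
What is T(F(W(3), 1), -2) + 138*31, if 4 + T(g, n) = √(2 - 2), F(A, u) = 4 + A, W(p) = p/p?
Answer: 4274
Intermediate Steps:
W(p) = 1
T(g, n) = -4 (T(g, n) = -4 + √(2 - 2) = -4 + √0 = -4 + 0 = -4)
T(F(W(3), 1), -2) + 138*31 = -4 + 138*31 = -4 + 4278 = 4274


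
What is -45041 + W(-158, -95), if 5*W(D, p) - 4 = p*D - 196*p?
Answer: -191571/5 ≈ -38314.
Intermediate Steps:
W(D, p) = 4/5 - 196*p/5 + D*p/5 (W(D, p) = 4/5 + (p*D - 196*p)/5 = 4/5 + (D*p - 196*p)/5 = 4/5 + (-196*p + D*p)/5 = 4/5 + (-196*p/5 + D*p/5) = 4/5 - 196*p/5 + D*p/5)
-45041 + W(-158, -95) = -45041 + (4/5 - 196/5*(-95) + (1/5)*(-158)*(-95)) = -45041 + (4/5 + 3724 + 3002) = -45041 + 33634/5 = -191571/5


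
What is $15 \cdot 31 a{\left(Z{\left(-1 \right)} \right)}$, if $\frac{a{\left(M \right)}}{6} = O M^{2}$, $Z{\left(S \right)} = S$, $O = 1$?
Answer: $2790$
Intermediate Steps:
$a{\left(M \right)} = 6 M^{2}$ ($a{\left(M \right)} = 6 \cdot 1 M^{2} = 6 M^{2}$)
$15 \cdot 31 a{\left(Z{\left(-1 \right)} \right)} = 15 \cdot 31 \cdot 6 \left(-1\right)^{2} = 465 \cdot 6 \cdot 1 = 465 \cdot 6 = 2790$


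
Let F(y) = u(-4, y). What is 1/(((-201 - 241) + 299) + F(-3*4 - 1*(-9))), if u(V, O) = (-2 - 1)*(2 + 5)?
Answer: -1/164 ≈ -0.0060976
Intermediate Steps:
u(V, O) = -21 (u(V, O) = -3*7 = -21)
F(y) = -21
1/(((-201 - 241) + 299) + F(-3*4 - 1*(-9))) = 1/(((-201 - 241) + 299) - 21) = 1/((-442 + 299) - 21) = 1/(-143 - 21) = 1/(-164) = -1/164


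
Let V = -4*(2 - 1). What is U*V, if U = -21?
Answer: 84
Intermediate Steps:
V = -4 (V = -4*1 = -4)
U*V = -21*(-4) = 84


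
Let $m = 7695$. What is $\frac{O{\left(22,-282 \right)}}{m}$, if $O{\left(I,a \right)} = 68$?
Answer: $\frac{68}{7695} \approx 0.0088369$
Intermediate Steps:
$\frac{O{\left(22,-282 \right)}}{m} = \frac{68}{7695}$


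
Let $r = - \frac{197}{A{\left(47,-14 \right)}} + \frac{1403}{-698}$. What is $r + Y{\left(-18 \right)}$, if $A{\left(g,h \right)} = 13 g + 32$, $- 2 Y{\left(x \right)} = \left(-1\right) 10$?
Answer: $\frac{1204435}{448814} \approx 2.6836$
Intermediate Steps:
$Y{\left(x \right)} = 5$ ($Y{\left(x \right)} = - \frac{\left(-1\right) 10}{2} = \left(- \frac{1}{2}\right) \left(-10\right) = 5$)
$A{\left(g,h \right)} = 32 + 13 g$
$r = - \frac{1039635}{448814}$ ($r = - \frac{197}{32 + 13 \cdot 47} + \frac{1403}{-698} = - \frac{197}{32 + 611} + 1403 \left(- \frac{1}{698}\right) = - \frac{197}{643} - \frac{1403}{698} = - \frac{1039635}{448814} \approx -2.3164$)
$r + Y{\left(-18 \right)} = - \frac{1039635}{448814} + 5 = \frac{1204435}{448814}$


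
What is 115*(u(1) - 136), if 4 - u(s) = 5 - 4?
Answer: -15295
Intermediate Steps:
u(s) = 3 (u(s) = 4 - (5 - 4) = 4 - 1*1 = 4 - 1 = 3)
115*(u(1) - 136) = 115*(3 - 136) = 115*(-133) = -15295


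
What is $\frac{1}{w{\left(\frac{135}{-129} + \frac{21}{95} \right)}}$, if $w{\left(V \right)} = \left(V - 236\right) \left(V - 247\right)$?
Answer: $\frac{16687225}{979396231544} \approx 1.7038 \cdot 10^{-5}$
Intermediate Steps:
$w{\left(V \right)} = \left(-247 + V\right) \left(-236 + V\right)$ ($w{\left(V \right)} = \left(-236 + V\right) \left(-247 + V\right) = \left(-247 + V\right) \left(-236 + V\right)$)
$\frac{1}{w{\left(\frac{135}{-129} + \frac{21}{95} \right)}} = \frac{1}{58292 + \left(\frac{135}{-129} + \frac{21}{95}\right)^{2} - 483 \left(\frac{135}{-129} + \frac{21}{95}\right)} = \frac{1}{58292 + \left(135 \left(- \frac{1}{129}\right) + 21 \cdot \frac{1}{95}\right)^{2} - 483 \left(135 \left(- \frac{1}{129}\right) + 21 \cdot \frac{1}{95}\right)} = \frac{1}{58292 + \left(- \frac{45}{43} + \frac{21}{95}\right)^{2} - 483 \left(- \frac{45}{43} + \frac{21}{95}\right)} = \frac{1}{58292 + \left(- \frac{3372}{4085}\right)^{2} - - \frac{1628676}{4085}} = \frac{1}{58292 + \frac{11370384}{16687225} + \frac{1628676}{4085}} = \frac{1}{\frac{979396231544}{16687225}} = \frac{16687225}{979396231544}$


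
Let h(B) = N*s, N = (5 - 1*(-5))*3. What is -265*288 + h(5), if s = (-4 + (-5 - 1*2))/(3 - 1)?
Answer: -76485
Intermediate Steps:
s = -11/2 (s = (-4 + (-5 - 2))/2 = (-4 - 7)*(1/2) = -11*1/2 = -11/2 ≈ -5.5000)
N = 30 (N = (5 + 5)*3 = 10*3 = 30)
h(B) = -165 (h(B) = 30*(-11/2) = -165)
-265*288 + h(5) = -265*288 - 165 = -76320 - 165 = -76485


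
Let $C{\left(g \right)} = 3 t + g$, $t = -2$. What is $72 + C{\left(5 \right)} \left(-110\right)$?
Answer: $182$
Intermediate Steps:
$C{\left(g \right)} = -6 + g$ ($C{\left(g \right)} = 3 \left(-2\right) + g = -6 + g$)
$72 + C{\left(5 \right)} \left(-110\right) = 72 + \left(-6 + 5\right) \left(-110\right) = 72 - -110 = 72 + 110 = 182$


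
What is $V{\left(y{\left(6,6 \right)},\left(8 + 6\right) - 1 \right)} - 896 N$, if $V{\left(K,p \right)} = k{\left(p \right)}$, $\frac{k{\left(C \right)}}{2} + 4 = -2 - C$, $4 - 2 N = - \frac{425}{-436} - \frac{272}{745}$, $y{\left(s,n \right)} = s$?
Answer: $- \frac{126425454}{81205} \approx -1556.9$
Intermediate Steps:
$N = \frac{1101247}{649640}$ ($N = 2 - \frac{- \frac{425}{-436} - \frac{272}{745}}{2} = 2 - \frac{\left(-425\right) \left(- \frac{1}{436}\right) - \frac{272}{745}}{2} = 2 - \frac{\frac{425}{436} - \frac{272}{745}}{2} = 2 - \frac{198033}{649640} = \frac{1101247}{649640} \approx 1.6952$)
$k{\left(C \right)} = -12 - 2 C$ ($k{\left(C \right)} = -8 + 2 \left(-2 - C\right) = -8 - \left(4 + 2 C\right) = -12 - 2 C$)
$V{\left(K,p \right)} = -12 - 2 p$
$V{\left(y{\left(6,6 \right)},\left(8 + 6\right) - 1 \right)} - 896 N = \left(-12 - 2 \left(\left(8 + 6\right) - 1\right)\right) - \frac{123339664}{81205} = \left(-12 - 2 \left(14 - 1\right)\right) - \frac{123339664}{81205} = \left(-12 - 26\right) - \frac{123339664}{81205} = -38 - \frac{123339664}{81205} = - \frac{126425454}{81205}$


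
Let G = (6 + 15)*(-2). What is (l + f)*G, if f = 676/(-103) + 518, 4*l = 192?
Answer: -2420124/103 ≈ -23496.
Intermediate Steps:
l = 48 (l = (1/4)*192 = 48)
G = -42 (G = 21*(-2) = -42)
f = 52678/103 (f = 676*(-1/103) + 518 = -676/103 + 518 = 52678/103 ≈ 511.44)
(l + f)*G = (48 + 52678/103)*(-42) = (57622/103)*(-42) = -2420124/103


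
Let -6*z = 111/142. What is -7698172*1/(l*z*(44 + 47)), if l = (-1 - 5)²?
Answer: 546570212/30303 ≈ 18037.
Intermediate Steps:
z = -37/284 (z = -37/(2*142) = -⅙*111/142 = -37/284 ≈ -0.13028)
l = 36 (l = (-6)² = 36)
-7698172*1/(l*z*(44 + 47)) = -7698172*(-71/(333*(44 + 47))) = -7698172/((91*(-37/284))*36) = -7698172/((-3367/284*36)) = -7698172/(-30303/71) = -7698172*(-71/30303) = 546570212/30303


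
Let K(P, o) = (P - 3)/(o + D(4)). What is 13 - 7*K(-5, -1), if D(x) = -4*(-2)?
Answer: 21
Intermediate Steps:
D(x) = 8
K(P, o) = (-3 + P)/(8 + o) (K(P, o) = (P - 3)/(o + 8) = (-3 + P)/(8 + o))
13 - 7*K(-5, -1) = 13 - 7*(-3 - 5)/(8 - 1) = 13 - 7*(-8)/7 = 13 - (-8) = 13 - 7*(-8/7) = 13 + 8 = 21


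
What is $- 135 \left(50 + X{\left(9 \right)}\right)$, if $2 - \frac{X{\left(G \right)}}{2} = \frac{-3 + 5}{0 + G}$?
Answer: $-7230$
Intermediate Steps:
$X{\left(G \right)} = 4 - \frac{4}{G}$ ($X{\left(G \right)} = 4 - 2 \frac{-3 + 5}{0 + G} = 4 - 2 \frac{2}{G} = 4 - \frac{4}{G}$)
$- 135 \left(50 + X{\left(9 \right)}\right) = - 135 \left(50 + \left(4 - \frac{4}{9}\right)\right) = - 135 \left(50 + \frac{32}{9}\right) = \left(-135\right) \frac{482}{9} = -7230$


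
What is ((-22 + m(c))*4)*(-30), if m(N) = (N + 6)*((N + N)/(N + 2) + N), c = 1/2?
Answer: 1938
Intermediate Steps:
c = ½ (c = 1*(½) = ½ ≈ 0.50000)
m(N) = (6 + N)*(N + 2*N/(2 + N)) (m(N) = (6 + N)*((2*N)/(2 + N) + N) = (6 + N)*(2*N/(2 + N) + N) = (6 + N)*(N + 2*N/(2 + N)))
((-22 + m(c))*4)*(-30) = ((-22 + (24 + (½)² + 10*(½))/(2*(2 + ½)))*4)*(-30) = ((-22 + (24 + ¼ + 5)/(2*(5/2)))*4)*(-30) = ((-22 + (½)*(⅖)*(117/4))*4)*(-30) = ((-22 + 117/20)*4)*(-30) = -323/20*4*(-30) = -323/5*(-30) = 1938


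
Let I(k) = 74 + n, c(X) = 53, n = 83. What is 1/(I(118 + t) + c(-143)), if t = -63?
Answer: 1/210 ≈ 0.0047619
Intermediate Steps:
I(k) = 157 (I(k) = 74 + 83 = 157)
1/(I(118 + t) + c(-143)) = 1/(157 + 53) = 1/210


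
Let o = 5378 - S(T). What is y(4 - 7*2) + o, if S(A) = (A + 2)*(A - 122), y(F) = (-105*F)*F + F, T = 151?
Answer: -9569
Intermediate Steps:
y(F) = F - 105*F² (y(F) = -105*F² + F = F - 105*F²)
S(A) = (-122 + A)*(2 + A) (S(A) = (2 + A)*(-122 + A) = (-122 + A)*(2 + A))
o = 941 (o = 5378 - (-244 + 151² - 120*151) = 5378 - (-244 + 22801 - 18120) = 5378 - 1*4437 = 5378 - 4437 = 941)
y(4 - 7*2) + o = (4 - 7*2)*(1 - 105*(4 - 7*2)) + 941 = (4 - 14)*(1 - 105*(4 - 14)) + 941 = -10*(1 - 105*(-10)) + 941 = -10*(1 + 1050) + 941 = -10*1051 + 941 = -10510 + 941 = -9569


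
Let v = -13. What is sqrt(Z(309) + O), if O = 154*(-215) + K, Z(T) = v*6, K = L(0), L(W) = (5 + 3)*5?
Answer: 2*I*sqrt(8287) ≈ 182.07*I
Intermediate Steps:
L(W) = 40 (L(W) = 8*5 = 40)
K = 40
Z(T) = -78 (Z(T) = -13*6 = -78)
O = -33070 (O = 154*(-215) + 40 = -33110 + 40 = -33070)
sqrt(Z(309) + O) = sqrt(-78 - 33070) = sqrt(-33148) = 2*I*sqrt(8287)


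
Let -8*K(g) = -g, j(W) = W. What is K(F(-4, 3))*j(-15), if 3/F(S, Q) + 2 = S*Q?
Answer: 45/112 ≈ 0.40179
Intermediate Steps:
F(S, Q) = 3/(-2 + Q*S) (F(S, Q) = 3/(-2 + S*Q) = 3/(-2 + Q*S))
K(g) = g/8 (K(g) = -(-1)*g/8 = g/8)
K(F(-4, 3))*j(-15) = ((3/(-2 + 3*(-4)))/8)*(-15) = ((3/(-2 - 12))/8)*(-15) = ((3/(-14))/8)*(-15) = ((3*(-1/14))/8)*(-15) = ((⅛)*(-3/14))*(-15) = -3/112*(-15) = 45/112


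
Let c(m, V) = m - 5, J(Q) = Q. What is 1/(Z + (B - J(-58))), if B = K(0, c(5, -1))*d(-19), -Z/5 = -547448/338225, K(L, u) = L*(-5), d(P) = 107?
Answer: 67645/4470858 ≈ 0.015130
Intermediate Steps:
c(m, V) = -5 + m
K(L, u) = -5*L
Z = 547448/67645 (Z = -(-2737240)/338225 = -5*(-547448/338225) = 547448/67645 ≈ 8.0930)
B = 0 (B = -5*0*107 = 0*107 = 0)
1/(Z + (B - J(-58))) = 1/(547448/67645 + (0 - 1*(-58))) = 1/(547448/67645 + (0 + 58)) = 1/(547448/67645 + 58) = 1/(4470858/67645) = 67645/4470858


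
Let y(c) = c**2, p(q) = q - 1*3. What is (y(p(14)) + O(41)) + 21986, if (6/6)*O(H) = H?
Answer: 22148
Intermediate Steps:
O(H) = H
p(q) = -3 + q (p(q) = q - 3 = -3 + q)
(y(p(14)) + O(41)) + 21986 = ((-3 + 14)**2 + 41) + 21986 = (11**2 + 41) + 21986 = (121 + 41) + 21986 = 162 + 21986 = 22148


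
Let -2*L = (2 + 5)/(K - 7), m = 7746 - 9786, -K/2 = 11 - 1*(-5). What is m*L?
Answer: -2380/13 ≈ -183.08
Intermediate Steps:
K = -32 (K = -2*(11 - 1*(-5)) = -2*(11 + 5) = -2*16 = -32)
m = -2040
L = 7/78 (L = -(2 + 5)/(2*(-32 - 7)) = -7/(2*(-39)) = -7*(-1)/(2*39) = -½*(-7/39) = 7/78 ≈ 0.089744)
m*L = -2040*7/78 = -2380/13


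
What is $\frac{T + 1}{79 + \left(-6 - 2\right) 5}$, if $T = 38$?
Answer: $1$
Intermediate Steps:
$\frac{T + 1}{79 + \left(-6 - 2\right) 5} = \frac{38 + 1}{79 + \left(-6 - 2\right) 5} = \frac{1}{79 - 40} \cdot 39 = \frac{1}{39} \cdot 39 = 1$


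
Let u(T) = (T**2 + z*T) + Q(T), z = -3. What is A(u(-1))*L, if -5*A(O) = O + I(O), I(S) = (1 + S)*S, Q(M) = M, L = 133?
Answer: -399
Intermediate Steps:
I(S) = S*(1 + S)
u(T) = T**2 - 2*T (u(T) = (T**2 - 3*T) + T = T**2 - 2*T)
A(O) = -O/5 - O*(1 + O)/5 (A(O) = -(O + O*(1 + O))/5 = -O/5 - O*(1 + O)/5)
A(u(-1))*L = ((-(-2 - 1))*(-2 - (-1)*(-2 - 1))/5)*133 = ((-1*(-3))*(-2 - (-1)*(-3))/5)*133 = ((1/5)*3*(-2 - 1*3))*133 = ((1/5)*3*(-2 - 3))*133 = ((1/5)*3*(-5))*133 = -3*133 = -399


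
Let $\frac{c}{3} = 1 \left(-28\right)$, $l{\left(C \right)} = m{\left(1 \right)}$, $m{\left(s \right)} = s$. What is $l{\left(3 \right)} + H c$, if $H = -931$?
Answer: $78205$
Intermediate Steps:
$l{\left(C \right)} = 1$
$c = -84$ ($c = 3 \cdot 1 \left(-28\right) = 3 \left(-28\right) = -84$)
$l{\left(3 \right)} + H c = 1 - -78204 = 1 + 78204 = 78205$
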